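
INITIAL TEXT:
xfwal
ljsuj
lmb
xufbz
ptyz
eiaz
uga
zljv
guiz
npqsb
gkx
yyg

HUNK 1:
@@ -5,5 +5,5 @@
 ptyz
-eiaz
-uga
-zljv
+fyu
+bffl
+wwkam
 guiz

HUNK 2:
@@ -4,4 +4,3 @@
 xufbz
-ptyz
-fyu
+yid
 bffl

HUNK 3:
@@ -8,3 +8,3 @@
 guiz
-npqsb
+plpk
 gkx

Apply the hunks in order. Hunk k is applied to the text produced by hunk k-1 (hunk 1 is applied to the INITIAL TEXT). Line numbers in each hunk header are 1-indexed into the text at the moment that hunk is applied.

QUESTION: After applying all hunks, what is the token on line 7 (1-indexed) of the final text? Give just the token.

Answer: wwkam

Derivation:
Hunk 1: at line 5 remove [eiaz,uga,zljv] add [fyu,bffl,wwkam] -> 12 lines: xfwal ljsuj lmb xufbz ptyz fyu bffl wwkam guiz npqsb gkx yyg
Hunk 2: at line 4 remove [ptyz,fyu] add [yid] -> 11 lines: xfwal ljsuj lmb xufbz yid bffl wwkam guiz npqsb gkx yyg
Hunk 3: at line 8 remove [npqsb] add [plpk] -> 11 lines: xfwal ljsuj lmb xufbz yid bffl wwkam guiz plpk gkx yyg
Final line 7: wwkam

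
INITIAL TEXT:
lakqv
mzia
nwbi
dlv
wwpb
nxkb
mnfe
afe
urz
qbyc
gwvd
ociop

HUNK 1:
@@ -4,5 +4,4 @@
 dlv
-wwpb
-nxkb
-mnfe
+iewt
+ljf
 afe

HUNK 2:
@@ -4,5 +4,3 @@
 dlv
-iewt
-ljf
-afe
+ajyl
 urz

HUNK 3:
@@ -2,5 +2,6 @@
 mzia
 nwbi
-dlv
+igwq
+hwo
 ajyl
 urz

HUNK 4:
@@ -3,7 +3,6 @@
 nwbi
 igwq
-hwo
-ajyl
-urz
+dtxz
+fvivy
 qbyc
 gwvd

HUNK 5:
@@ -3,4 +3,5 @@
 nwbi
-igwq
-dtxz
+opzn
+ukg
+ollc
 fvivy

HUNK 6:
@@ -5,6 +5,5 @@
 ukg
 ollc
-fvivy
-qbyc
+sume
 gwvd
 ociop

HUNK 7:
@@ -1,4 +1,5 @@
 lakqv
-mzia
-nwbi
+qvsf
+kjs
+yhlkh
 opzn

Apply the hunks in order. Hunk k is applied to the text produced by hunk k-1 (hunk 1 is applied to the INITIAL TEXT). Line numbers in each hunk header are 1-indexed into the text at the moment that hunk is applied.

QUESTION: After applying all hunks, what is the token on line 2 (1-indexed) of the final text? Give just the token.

Hunk 1: at line 4 remove [wwpb,nxkb,mnfe] add [iewt,ljf] -> 11 lines: lakqv mzia nwbi dlv iewt ljf afe urz qbyc gwvd ociop
Hunk 2: at line 4 remove [iewt,ljf,afe] add [ajyl] -> 9 lines: lakqv mzia nwbi dlv ajyl urz qbyc gwvd ociop
Hunk 3: at line 2 remove [dlv] add [igwq,hwo] -> 10 lines: lakqv mzia nwbi igwq hwo ajyl urz qbyc gwvd ociop
Hunk 4: at line 3 remove [hwo,ajyl,urz] add [dtxz,fvivy] -> 9 lines: lakqv mzia nwbi igwq dtxz fvivy qbyc gwvd ociop
Hunk 5: at line 3 remove [igwq,dtxz] add [opzn,ukg,ollc] -> 10 lines: lakqv mzia nwbi opzn ukg ollc fvivy qbyc gwvd ociop
Hunk 6: at line 5 remove [fvivy,qbyc] add [sume] -> 9 lines: lakqv mzia nwbi opzn ukg ollc sume gwvd ociop
Hunk 7: at line 1 remove [mzia,nwbi] add [qvsf,kjs,yhlkh] -> 10 lines: lakqv qvsf kjs yhlkh opzn ukg ollc sume gwvd ociop
Final line 2: qvsf

Answer: qvsf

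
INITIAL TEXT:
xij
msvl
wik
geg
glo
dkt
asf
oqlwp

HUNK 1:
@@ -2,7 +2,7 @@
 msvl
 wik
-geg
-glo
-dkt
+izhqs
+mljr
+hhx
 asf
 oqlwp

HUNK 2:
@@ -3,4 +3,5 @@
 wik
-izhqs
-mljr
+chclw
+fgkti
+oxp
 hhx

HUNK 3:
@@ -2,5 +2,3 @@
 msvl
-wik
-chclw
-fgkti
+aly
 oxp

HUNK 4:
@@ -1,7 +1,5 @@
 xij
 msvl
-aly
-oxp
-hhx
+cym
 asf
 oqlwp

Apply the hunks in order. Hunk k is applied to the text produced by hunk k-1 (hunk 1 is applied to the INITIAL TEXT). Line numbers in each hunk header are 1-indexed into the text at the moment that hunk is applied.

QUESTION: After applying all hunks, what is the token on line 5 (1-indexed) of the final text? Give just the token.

Answer: oqlwp

Derivation:
Hunk 1: at line 2 remove [geg,glo,dkt] add [izhqs,mljr,hhx] -> 8 lines: xij msvl wik izhqs mljr hhx asf oqlwp
Hunk 2: at line 3 remove [izhqs,mljr] add [chclw,fgkti,oxp] -> 9 lines: xij msvl wik chclw fgkti oxp hhx asf oqlwp
Hunk 3: at line 2 remove [wik,chclw,fgkti] add [aly] -> 7 lines: xij msvl aly oxp hhx asf oqlwp
Hunk 4: at line 1 remove [aly,oxp,hhx] add [cym] -> 5 lines: xij msvl cym asf oqlwp
Final line 5: oqlwp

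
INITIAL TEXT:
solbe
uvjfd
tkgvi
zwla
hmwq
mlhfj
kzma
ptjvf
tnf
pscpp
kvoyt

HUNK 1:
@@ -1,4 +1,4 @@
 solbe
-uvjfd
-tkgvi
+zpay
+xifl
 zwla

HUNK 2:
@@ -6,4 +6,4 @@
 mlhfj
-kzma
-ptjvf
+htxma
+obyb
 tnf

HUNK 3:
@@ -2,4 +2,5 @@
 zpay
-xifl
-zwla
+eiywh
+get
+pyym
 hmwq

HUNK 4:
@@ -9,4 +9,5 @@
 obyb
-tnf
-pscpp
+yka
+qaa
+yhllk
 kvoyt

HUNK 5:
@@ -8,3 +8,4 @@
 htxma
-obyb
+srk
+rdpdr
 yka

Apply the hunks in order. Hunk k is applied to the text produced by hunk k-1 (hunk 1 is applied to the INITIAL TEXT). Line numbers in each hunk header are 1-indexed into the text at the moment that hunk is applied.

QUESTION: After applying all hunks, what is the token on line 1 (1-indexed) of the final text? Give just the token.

Hunk 1: at line 1 remove [uvjfd,tkgvi] add [zpay,xifl] -> 11 lines: solbe zpay xifl zwla hmwq mlhfj kzma ptjvf tnf pscpp kvoyt
Hunk 2: at line 6 remove [kzma,ptjvf] add [htxma,obyb] -> 11 lines: solbe zpay xifl zwla hmwq mlhfj htxma obyb tnf pscpp kvoyt
Hunk 3: at line 2 remove [xifl,zwla] add [eiywh,get,pyym] -> 12 lines: solbe zpay eiywh get pyym hmwq mlhfj htxma obyb tnf pscpp kvoyt
Hunk 4: at line 9 remove [tnf,pscpp] add [yka,qaa,yhllk] -> 13 lines: solbe zpay eiywh get pyym hmwq mlhfj htxma obyb yka qaa yhllk kvoyt
Hunk 5: at line 8 remove [obyb] add [srk,rdpdr] -> 14 lines: solbe zpay eiywh get pyym hmwq mlhfj htxma srk rdpdr yka qaa yhllk kvoyt
Final line 1: solbe

Answer: solbe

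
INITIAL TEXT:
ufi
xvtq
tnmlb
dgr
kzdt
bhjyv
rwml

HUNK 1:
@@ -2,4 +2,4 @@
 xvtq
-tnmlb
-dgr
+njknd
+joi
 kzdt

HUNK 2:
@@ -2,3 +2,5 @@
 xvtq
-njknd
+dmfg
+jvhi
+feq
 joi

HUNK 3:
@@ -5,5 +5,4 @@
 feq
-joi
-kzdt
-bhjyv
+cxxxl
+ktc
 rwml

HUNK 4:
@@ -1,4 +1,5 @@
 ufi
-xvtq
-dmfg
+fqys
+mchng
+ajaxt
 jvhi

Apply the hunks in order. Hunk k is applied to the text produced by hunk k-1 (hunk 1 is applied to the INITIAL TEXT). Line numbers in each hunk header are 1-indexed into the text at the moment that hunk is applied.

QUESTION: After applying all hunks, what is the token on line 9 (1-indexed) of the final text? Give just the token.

Answer: rwml

Derivation:
Hunk 1: at line 2 remove [tnmlb,dgr] add [njknd,joi] -> 7 lines: ufi xvtq njknd joi kzdt bhjyv rwml
Hunk 2: at line 2 remove [njknd] add [dmfg,jvhi,feq] -> 9 lines: ufi xvtq dmfg jvhi feq joi kzdt bhjyv rwml
Hunk 3: at line 5 remove [joi,kzdt,bhjyv] add [cxxxl,ktc] -> 8 lines: ufi xvtq dmfg jvhi feq cxxxl ktc rwml
Hunk 4: at line 1 remove [xvtq,dmfg] add [fqys,mchng,ajaxt] -> 9 lines: ufi fqys mchng ajaxt jvhi feq cxxxl ktc rwml
Final line 9: rwml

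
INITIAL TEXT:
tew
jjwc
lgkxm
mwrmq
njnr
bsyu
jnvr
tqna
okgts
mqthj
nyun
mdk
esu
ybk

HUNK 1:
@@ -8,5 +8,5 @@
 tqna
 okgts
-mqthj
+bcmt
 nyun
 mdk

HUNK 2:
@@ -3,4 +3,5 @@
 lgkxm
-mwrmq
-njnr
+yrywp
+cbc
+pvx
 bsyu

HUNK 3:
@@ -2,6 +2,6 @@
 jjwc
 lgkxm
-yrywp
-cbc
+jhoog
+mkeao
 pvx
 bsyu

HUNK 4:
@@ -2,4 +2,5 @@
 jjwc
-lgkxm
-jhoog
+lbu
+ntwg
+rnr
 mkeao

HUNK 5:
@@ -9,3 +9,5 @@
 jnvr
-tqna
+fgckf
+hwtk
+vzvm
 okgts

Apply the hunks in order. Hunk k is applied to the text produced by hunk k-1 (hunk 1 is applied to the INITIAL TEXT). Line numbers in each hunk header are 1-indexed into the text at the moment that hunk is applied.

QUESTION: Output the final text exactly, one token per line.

Answer: tew
jjwc
lbu
ntwg
rnr
mkeao
pvx
bsyu
jnvr
fgckf
hwtk
vzvm
okgts
bcmt
nyun
mdk
esu
ybk

Derivation:
Hunk 1: at line 8 remove [mqthj] add [bcmt] -> 14 lines: tew jjwc lgkxm mwrmq njnr bsyu jnvr tqna okgts bcmt nyun mdk esu ybk
Hunk 2: at line 3 remove [mwrmq,njnr] add [yrywp,cbc,pvx] -> 15 lines: tew jjwc lgkxm yrywp cbc pvx bsyu jnvr tqna okgts bcmt nyun mdk esu ybk
Hunk 3: at line 2 remove [yrywp,cbc] add [jhoog,mkeao] -> 15 lines: tew jjwc lgkxm jhoog mkeao pvx bsyu jnvr tqna okgts bcmt nyun mdk esu ybk
Hunk 4: at line 2 remove [lgkxm,jhoog] add [lbu,ntwg,rnr] -> 16 lines: tew jjwc lbu ntwg rnr mkeao pvx bsyu jnvr tqna okgts bcmt nyun mdk esu ybk
Hunk 5: at line 9 remove [tqna] add [fgckf,hwtk,vzvm] -> 18 lines: tew jjwc lbu ntwg rnr mkeao pvx bsyu jnvr fgckf hwtk vzvm okgts bcmt nyun mdk esu ybk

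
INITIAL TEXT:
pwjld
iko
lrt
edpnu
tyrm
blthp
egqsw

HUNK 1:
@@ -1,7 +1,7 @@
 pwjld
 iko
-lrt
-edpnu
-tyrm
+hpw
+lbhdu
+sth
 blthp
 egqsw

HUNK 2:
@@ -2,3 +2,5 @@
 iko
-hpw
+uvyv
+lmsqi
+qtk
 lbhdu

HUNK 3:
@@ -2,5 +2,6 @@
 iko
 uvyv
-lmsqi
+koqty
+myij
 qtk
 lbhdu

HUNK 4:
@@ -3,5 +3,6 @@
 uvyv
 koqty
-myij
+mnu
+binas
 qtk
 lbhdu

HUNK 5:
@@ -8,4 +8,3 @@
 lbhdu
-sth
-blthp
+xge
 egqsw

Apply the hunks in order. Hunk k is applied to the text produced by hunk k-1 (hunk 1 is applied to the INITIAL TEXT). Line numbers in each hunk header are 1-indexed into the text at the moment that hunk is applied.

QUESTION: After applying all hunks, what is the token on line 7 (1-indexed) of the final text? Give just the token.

Hunk 1: at line 1 remove [lrt,edpnu,tyrm] add [hpw,lbhdu,sth] -> 7 lines: pwjld iko hpw lbhdu sth blthp egqsw
Hunk 2: at line 2 remove [hpw] add [uvyv,lmsqi,qtk] -> 9 lines: pwjld iko uvyv lmsqi qtk lbhdu sth blthp egqsw
Hunk 3: at line 2 remove [lmsqi] add [koqty,myij] -> 10 lines: pwjld iko uvyv koqty myij qtk lbhdu sth blthp egqsw
Hunk 4: at line 3 remove [myij] add [mnu,binas] -> 11 lines: pwjld iko uvyv koqty mnu binas qtk lbhdu sth blthp egqsw
Hunk 5: at line 8 remove [sth,blthp] add [xge] -> 10 lines: pwjld iko uvyv koqty mnu binas qtk lbhdu xge egqsw
Final line 7: qtk

Answer: qtk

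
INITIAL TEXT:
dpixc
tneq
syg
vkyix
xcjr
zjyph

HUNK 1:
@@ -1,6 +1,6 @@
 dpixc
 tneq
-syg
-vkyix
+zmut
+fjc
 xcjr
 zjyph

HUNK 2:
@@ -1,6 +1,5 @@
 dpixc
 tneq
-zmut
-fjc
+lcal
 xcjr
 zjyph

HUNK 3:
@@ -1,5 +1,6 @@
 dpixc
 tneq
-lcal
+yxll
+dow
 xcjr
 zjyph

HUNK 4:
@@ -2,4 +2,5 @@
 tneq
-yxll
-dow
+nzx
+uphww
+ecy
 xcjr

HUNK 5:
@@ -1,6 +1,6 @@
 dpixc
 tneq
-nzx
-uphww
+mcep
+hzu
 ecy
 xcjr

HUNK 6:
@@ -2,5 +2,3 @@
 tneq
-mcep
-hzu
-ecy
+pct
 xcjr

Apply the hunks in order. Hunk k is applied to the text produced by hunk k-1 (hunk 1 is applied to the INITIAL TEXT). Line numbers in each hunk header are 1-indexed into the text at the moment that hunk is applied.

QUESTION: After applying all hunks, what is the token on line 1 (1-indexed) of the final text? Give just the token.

Answer: dpixc

Derivation:
Hunk 1: at line 1 remove [syg,vkyix] add [zmut,fjc] -> 6 lines: dpixc tneq zmut fjc xcjr zjyph
Hunk 2: at line 1 remove [zmut,fjc] add [lcal] -> 5 lines: dpixc tneq lcal xcjr zjyph
Hunk 3: at line 1 remove [lcal] add [yxll,dow] -> 6 lines: dpixc tneq yxll dow xcjr zjyph
Hunk 4: at line 2 remove [yxll,dow] add [nzx,uphww,ecy] -> 7 lines: dpixc tneq nzx uphww ecy xcjr zjyph
Hunk 5: at line 1 remove [nzx,uphww] add [mcep,hzu] -> 7 lines: dpixc tneq mcep hzu ecy xcjr zjyph
Hunk 6: at line 2 remove [mcep,hzu,ecy] add [pct] -> 5 lines: dpixc tneq pct xcjr zjyph
Final line 1: dpixc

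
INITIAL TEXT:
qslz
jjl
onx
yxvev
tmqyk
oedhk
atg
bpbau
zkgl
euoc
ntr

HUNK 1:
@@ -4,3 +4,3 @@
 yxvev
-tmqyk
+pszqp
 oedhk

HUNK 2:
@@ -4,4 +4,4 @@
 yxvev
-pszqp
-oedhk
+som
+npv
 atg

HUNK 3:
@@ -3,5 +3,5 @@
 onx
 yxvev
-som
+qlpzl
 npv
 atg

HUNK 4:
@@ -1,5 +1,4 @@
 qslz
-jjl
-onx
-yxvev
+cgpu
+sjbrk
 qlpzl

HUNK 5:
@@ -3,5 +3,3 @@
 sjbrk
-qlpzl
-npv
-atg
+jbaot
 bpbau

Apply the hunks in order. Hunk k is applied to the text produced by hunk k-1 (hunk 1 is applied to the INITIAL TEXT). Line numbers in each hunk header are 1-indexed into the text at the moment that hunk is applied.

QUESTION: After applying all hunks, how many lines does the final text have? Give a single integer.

Answer: 8

Derivation:
Hunk 1: at line 4 remove [tmqyk] add [pszqp] -> 11 lines: qslz jjl onx yxvev pszqp oedhk atg bpbau zkgl euoc ntr
Hunk 2: at line 4 remove [pszqp,oedhk] add [som,npv] -> 11 lines: qslz jjl onx yxvev som npv atg bpbau zkgl euoc ntr
Hunk 3: at line 3 remove [som] add [qlpzl] -> 11 lines: qslz jjl onx yxvev qlpzl npv atg bpbau zkgl euoc ntr
Hunk 4: at line 1 remove [jjl,onx,yxvev] add [cgpu,sjbrk] -> 10 lines: qslz cgpu sjbrk qlpzl npv atg bpbau zkgl euoc ntr
Hunk 5: at line 3 remove [qlpzl,npv,atg] add [jbaot] -> 8 lines: qslz cgpu sjbrk jbaot bpbau zkgl euoc ntr
Final line count: 8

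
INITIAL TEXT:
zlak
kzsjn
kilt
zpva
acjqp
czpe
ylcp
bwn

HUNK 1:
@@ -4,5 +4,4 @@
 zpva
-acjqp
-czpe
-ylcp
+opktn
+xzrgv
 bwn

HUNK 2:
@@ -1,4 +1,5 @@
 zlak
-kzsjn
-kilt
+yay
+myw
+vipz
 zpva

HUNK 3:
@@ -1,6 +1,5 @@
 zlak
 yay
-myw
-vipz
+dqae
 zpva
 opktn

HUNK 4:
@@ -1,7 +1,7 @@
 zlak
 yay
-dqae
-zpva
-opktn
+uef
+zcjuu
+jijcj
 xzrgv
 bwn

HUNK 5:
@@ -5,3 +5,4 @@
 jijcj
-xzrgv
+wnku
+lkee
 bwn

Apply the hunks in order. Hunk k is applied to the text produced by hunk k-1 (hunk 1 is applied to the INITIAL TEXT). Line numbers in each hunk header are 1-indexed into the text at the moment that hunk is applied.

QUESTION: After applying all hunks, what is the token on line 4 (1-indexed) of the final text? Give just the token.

Answer: zcjuu

Derivation:
Hunk 1: at line 4 remove [acjqp,czpe,ylcp] add [opktn,xzrgv] -> 7 lines: zlak kzsjn kilt zpva opktn xzrgv bwn
Hunk 2: at line 1 remove [kzsjn,kilt] add [yay,myw,vipz] -> 8 lines: zlak yay myw vipz zpva opktn xzrgv bwn
Hunk 3: at line 1 remove [myw,vipz] add [dqae] -> 7 lines: zlak yay dqae zpva opktn xzrgv bwn
Hunk 4: at line 1 remove [dqae,zpva,opktn] add [uef,zcjuu,jijcj] -> 7 lines: zlak yay uef zcjuu jijcj xzrgv bwn
Hunk 5: at line 5 remove [xzrgv] add [wnku,lkee] -> 8 lines: zlak yay uef zcjuu jijcj wnku lkee bwn
Final line 4: zcjuu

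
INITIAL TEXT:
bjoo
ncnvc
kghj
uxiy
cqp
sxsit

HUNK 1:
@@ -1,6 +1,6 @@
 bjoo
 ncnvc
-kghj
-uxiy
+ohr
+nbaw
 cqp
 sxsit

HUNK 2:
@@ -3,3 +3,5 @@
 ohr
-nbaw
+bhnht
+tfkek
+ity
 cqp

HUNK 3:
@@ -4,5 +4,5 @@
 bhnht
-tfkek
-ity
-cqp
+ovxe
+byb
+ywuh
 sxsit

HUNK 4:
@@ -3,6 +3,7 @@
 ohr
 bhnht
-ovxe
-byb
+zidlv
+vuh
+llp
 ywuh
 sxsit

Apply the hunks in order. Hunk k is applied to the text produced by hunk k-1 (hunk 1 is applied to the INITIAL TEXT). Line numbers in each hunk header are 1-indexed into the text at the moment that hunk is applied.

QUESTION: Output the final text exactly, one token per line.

Hunk 1: at line 1 remove [kghj,uxiy] add [ohr,nbaw] -> 6 lines: bjoo ncnvc ohr nbaw cqp sxsit
Hunk 2: at line 3 remove [nbaw] add [bhnht,tfkek,ity] -> 8 lines: bjoo ncnvc ohr bhnht tfkek ity cqp sxsit
Hunk 3: at line 4 remove [tfkek,ity,cqp] add [ovxe,byb,ywuh] -> 8 lines: bjoo ncnvc ohr bhnht ovxe byb ywuh sxsit
Hunk 4: at line 3 remove [ovxe,byb] add [zidlv,vuh,llp] -> 9 lines: bjoo ncnvc ohr bhnht zidlv vuh llp ywuh sxsit

Answer: bjoo
ncnvc
ohr
bhnht
zidlv
vuh
llp
ywuh
sxsit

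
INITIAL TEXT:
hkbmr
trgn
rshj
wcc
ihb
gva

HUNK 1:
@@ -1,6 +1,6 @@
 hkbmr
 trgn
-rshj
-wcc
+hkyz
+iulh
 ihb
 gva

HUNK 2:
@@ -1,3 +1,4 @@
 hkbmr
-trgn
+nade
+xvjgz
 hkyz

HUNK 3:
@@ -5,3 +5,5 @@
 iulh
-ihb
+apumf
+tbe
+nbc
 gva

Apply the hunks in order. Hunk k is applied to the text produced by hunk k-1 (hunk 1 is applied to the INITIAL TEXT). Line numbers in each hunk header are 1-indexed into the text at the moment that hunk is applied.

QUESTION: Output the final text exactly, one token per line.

Hunk 1: at line 1 remove [rshj,wcc] add [hkyz,iulh] -> 6 lines: hkbmr trgn hkyz iulh ihb gva
Hunk 2: at line 1 remove [trgn] add [nade,xvjgz] -> 7 lines: hkbmr nade xvjgz hkyz iulh ihb gva
Hunk 3: at line 5 remove [ihb] add [apumf,tbe,nbc] -> 9 lines: hkbmr nade xvjgz hkyz iulh apumf tbe nbc gva

Answer: hkbmr
nade
xvjgz
hkyz
iulh
apumf
tbe
nbc
gva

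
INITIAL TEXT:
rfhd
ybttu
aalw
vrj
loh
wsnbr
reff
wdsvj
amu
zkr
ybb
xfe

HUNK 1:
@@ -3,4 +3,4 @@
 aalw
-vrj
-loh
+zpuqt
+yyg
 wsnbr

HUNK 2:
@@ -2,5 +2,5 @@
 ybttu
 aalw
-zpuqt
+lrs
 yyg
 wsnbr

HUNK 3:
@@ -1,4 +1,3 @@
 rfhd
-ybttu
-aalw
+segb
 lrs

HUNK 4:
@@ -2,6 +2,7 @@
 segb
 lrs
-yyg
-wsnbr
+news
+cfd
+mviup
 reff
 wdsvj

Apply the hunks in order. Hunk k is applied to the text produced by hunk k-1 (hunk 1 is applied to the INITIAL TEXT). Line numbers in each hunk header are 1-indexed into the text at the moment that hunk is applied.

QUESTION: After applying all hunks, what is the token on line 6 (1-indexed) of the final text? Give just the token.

Hunk 1: at line 3 remove [vrj,loh] add [zpuqt,yyg] -> 12 lines: rfhd ybttu aalw zpuqt yyg wsnbr reff wdsvj amu zkr ybb xfe
Hunk 2: at line 2 remove [zpuqt] add [lrs] -> 12 lines: rfhd ybttu aalw lrs yyg wsnbr reff wdsvj amu zkr ybb xfe
Hunk 3: at line 1 remove [ybttu,aalw] add [segb] -> 11 lines: rfhd segb lrs yyg wsnbr reff wdsvj amu zkr ybb xfe
Hunk 4: at line 2 remove [yyg,wsnbr] add [news,cfd,mviup] -> 12 lines: rfhd segb lrs news cfd mviup reff wdsvj amu zkr ybb xfe
Final line 6: mviup

Answer: mviup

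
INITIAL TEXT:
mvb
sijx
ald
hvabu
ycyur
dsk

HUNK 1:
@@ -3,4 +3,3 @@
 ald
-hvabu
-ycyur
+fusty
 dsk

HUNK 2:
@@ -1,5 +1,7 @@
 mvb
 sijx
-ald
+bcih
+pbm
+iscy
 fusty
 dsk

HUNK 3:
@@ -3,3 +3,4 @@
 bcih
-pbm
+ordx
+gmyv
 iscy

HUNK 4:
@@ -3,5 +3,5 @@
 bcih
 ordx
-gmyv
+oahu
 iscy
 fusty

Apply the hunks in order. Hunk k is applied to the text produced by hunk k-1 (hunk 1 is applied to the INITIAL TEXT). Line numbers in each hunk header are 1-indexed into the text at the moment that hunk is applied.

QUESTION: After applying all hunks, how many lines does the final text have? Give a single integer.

Answer: 8

Derivation:
Hunk 1: at line 3 remove [hvabu,ycyur] add [fusty] -> 5 lines: mvb sijx ald fusty dsk
Hunk 2: at line 1 remove [ald] add [bcih,pbm,iscy] -> 7 lines: mvb sijx bcih pbm iscy fusty dsk
Hunk 3: at line 3 remove [pbm] add [ordx,gmyv] -> 8 lines: mvb sijx bcih ordx gmyv iscy fusty dsk
Hunk 4: at line 3 remove [gmyv] add [oahu] -> 8 lines: mvb sijx bcih ordx oahu iscy fusty dsk
Final line count: 8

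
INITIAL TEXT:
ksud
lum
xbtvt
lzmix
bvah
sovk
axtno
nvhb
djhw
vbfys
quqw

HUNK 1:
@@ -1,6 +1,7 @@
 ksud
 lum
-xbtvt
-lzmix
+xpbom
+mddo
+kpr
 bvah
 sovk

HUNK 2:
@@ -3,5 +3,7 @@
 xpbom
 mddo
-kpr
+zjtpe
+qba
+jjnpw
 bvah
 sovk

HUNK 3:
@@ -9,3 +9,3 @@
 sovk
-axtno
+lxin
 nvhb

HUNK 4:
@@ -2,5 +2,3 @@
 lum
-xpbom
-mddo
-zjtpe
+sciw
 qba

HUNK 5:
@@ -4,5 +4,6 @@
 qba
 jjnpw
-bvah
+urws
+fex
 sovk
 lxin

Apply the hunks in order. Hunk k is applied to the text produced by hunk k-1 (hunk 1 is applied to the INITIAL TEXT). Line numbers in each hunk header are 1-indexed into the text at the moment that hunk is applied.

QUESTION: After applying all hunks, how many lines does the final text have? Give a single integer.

Hunk 1: at line 1 remove [xbtvt,lzmix] add [xpbom,mddo,kpr] -> 12 lines: ksud lum xpbom mddo kpr bvah sovk axtno nvhb djhw vbfys quqw
Hunk 2: at line 3 remove [kpr] add [zjtpe,qba,jjnpw] -> 14 lines: ksud lum xpbom mddo zjtpe qba jjnpw bvah sovk axtno nvhb djhw vbfys quqw
Hunk 3: at line 9 remove [axtno] add [lxin] -> 14 lines: ksud lum xpbom mddo zjtpe qba jjnpw bvah sovk lxin nvhb djhw vbfys quqw
Hunk 4: at line 2 remove [xpbom,mddo,zjtpe] add [sciw] -> 12 lines: ksud lum sciw qba jjnpw bvah sovk lxin nvhb djhw vbfys quqw
Hunk 5: at line 4 remove [bvah] add [urws,fex] -> 13 lines: ksud lum sciw qba jjnpw urws fex sovk lxin nvhb djhw vbfys quqw
Final line count: 13

Answer: 13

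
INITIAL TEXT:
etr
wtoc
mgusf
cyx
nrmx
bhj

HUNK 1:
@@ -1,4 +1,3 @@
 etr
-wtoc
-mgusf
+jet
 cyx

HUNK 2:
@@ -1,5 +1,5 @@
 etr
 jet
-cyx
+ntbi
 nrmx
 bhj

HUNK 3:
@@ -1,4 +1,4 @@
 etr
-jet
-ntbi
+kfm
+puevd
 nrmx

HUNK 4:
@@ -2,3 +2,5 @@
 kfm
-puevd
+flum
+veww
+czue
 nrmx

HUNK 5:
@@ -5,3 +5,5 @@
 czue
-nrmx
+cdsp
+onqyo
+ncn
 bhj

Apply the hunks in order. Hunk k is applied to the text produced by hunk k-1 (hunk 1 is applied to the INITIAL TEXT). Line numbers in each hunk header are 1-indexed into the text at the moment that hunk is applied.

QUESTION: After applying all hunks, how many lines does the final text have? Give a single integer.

Answer: 9

Derivation:
Hunk 1: at line 1 remove [wtoc,mgusf] add [jet] -> 5 lines: etr jet cyx nrmx bhj
Hunk 2: at line 1 remove [cyx] add [ntbi] -> 5 lines: etr jet ntbi nrmx bhj
Hunk 3: at line 1 remove [jet,ntbi] add [kfm,puevd] -> 5 lines: etr kfm puevd nrmx bhj
Hunk 4: at line 2 remove [puevd] add [flum,veww,czue] -> 7 lines: etr kfm flum veww czue nrmx bhj
Hunk 5: at line 5 remove [nrmx] add [cdsp,onqyo,ncn] -> 9 lines: etr kfm flum veww czue cdsp onqyo ncn bhj
Final line count: 9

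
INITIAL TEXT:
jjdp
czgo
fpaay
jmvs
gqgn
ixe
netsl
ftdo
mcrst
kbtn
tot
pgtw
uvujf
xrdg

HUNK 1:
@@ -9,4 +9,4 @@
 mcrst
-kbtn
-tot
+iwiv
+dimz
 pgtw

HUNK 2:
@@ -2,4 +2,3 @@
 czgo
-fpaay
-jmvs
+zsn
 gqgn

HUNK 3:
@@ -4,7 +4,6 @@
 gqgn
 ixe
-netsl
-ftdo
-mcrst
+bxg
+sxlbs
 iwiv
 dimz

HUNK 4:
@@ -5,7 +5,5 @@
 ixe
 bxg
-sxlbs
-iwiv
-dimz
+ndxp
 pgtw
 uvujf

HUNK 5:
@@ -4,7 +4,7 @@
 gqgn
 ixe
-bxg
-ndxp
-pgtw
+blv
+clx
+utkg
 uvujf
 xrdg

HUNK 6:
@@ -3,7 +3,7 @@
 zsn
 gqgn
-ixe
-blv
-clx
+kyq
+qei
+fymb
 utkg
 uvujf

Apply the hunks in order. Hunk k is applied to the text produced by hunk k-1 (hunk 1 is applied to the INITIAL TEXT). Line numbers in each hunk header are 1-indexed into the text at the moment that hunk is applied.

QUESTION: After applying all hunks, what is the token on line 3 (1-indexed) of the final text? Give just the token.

Answer: zsn

Derivation:
Hunk 1: at line 9 remove [kbtn,tot] add [iwiv,dimz] -> 14 lines: jjdp czgo fpaay jmvs gqgn ixe netsl ftdo mcrst iwiv dimz pgtw uvujf xrdg
Hunk 2: at line 2 remove [fpaay,jmvs] add [zsn] -> 13 lines: jjdp czgo zsn gqgn ixe netsl ftdo mcrst iwiv dimz pgtw uvujf xrdg
Hunk 3: at line 4 remove [netsl,ftdo,mcrst] add [bxg,sxlbs] -> 12 lines: jjdp czgo zsn gqgn ixe bxg sxlbs iwiv dimz pgtw uvujf xrdg
Hunk 4: at line 5 remove [sxlbs,iwiv,dimz] add [ndxp] -> 10 lines: jjdp czgo zsn gqgn ixe bxg ndxp pgtw uvujf xrdg
Hunk 5: at line 4 remove [bxg,ndxp,pgtw] add [blv,clx,utkg] -> 10 lines: jjdp czgo zsn gqgn ixe blv clx utkg uvujf xrdg
Hunk 6: at line 3 remove [ixe,blv,clx] add [kyq,qei,fymb] -> 10 lines: jjdp czgo zsn gqgn kyq qei fymb utkg uvujf xrdg
Final line 3: zsn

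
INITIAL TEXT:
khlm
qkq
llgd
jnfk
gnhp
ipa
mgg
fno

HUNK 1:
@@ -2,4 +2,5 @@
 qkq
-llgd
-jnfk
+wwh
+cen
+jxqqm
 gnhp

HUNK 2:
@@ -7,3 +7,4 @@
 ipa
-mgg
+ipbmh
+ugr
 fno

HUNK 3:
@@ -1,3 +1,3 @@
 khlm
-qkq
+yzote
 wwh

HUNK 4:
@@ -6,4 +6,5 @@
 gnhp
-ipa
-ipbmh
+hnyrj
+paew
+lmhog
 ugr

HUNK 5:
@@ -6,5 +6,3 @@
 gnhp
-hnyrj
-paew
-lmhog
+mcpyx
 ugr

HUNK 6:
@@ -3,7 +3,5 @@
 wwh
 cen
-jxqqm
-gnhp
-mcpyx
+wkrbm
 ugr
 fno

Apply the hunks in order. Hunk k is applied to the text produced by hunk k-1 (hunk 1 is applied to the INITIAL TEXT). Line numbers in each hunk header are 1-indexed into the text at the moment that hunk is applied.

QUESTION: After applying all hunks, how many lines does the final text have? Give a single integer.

Answer: 7

Derivation:
Hunk 1: at line 2 remove [llgd,jnfk] add [wwh,cen,jxqqm] -> 9 lines: khlm qkq wwh cen jxqqm gnhp ipa mgg fno
Hunk 2: at line 7 remove [mgg] add [ipbmh,ugr] -> 10 lines: khlm qkq wwh cen jxqqm gnhp ipa ipbmh ugr fno
Hunk 3: at line 1 remove [qkq] add [yzote] -> 10 lines: khlm yzote wwh cen jxqqm gnhp ipa ipbmh ugr fno
Hunk 4: at line 6 remove [ipa,ipbmh] add [hnyrj,paew,lmhog] -> 11 lines: khlm yzote wwh cen jxqqm gnhp hnyrj paew lmhog ugr fno
Hunk 5: at line 6 remove [hnyrj,paew,lmhog] add [mcpyx] -> 9 lines: khlm yzote wwh cen jxqqm gnhp mcpyx ugr fno
Hunk 6: at line 3 remove [jxqqm,gnhp,mcpyx] add [wkrbm] -> 7 lines: khlm yzote wwh cen wkrbm ugr fno
Final line count: 7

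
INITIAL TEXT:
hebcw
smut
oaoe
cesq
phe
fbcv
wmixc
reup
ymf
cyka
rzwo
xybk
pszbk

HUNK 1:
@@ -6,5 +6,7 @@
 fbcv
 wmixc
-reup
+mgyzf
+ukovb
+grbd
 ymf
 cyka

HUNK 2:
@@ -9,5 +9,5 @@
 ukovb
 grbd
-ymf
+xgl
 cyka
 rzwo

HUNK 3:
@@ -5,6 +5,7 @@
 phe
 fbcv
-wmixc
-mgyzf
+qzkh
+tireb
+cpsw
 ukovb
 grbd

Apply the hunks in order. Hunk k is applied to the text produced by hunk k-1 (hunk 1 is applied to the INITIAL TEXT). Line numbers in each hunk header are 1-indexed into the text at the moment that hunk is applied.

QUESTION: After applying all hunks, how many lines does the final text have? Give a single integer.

Hunk 1: at line 6 remove [reup] add [mgyzf,ukovb,grbd] -> 15 lines: hebcw smut oaoe cesq phe fbcv wmixc mgyzf ukovb grbd ymf cyka rzwo xybk pszbk
Hunk 2: at line 9 remove [ymf] add [xgl] -> 15 lines: hebcw smut oaoe cesq phe fbcv wmixc mgyzf ukovb grbd xgl cyka rzwo xybk pszbk
Hunk 3: at line 5 remove [wmixc,mgyzf] add [qzkh,tireb,cpsw] -> 16 lines: hebcw smut oaoe cesq phe fbcv qzkh tireb cpsw ukovb grbd xgl cyka rzwo xybk pszbk
Final line count: 16

Answer: 16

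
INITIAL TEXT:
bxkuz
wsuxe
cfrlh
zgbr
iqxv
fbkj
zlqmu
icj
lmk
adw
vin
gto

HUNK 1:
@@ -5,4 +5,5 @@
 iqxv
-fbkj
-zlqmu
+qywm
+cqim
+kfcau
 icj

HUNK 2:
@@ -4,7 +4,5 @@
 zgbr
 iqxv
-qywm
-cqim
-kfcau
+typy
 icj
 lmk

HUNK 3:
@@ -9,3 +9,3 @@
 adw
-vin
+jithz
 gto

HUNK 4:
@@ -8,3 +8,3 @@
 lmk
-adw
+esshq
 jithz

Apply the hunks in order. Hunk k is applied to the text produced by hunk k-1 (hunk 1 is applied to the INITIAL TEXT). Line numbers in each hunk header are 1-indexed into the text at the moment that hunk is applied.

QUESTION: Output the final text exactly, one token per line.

Hunk 1: at line 5 remove [fbkj,zlqmu] add [qywm,cqim,kfcau] -> 13 lines: bxkuz wsuxe cfrlh zgbr iqxv qywm cqim kfcau icj lmk adw vin gto
Hunk 2: at line 4 remove [qywm,cqim,kfcau] add [typy] -> 11 lines: bxkuz wsuxe cfrlh zgbr iqxv typy icj lmk adw vin gto
Hunk 3: at line 9 remove [vin] add [jithz] -> 11 lines: bxkuz wsuxe cfrlh zgbr iqxv typy icj lmk adw jithz gto
Hunk 4: at line 8 remove [adw] add [esshq] -> 11 lines: bxkuz wsuxe cfrlh zgbr iqxv typy icj lmk esshq jithz gto

Answer: bxkuz
wsuxe
cfrlh
zgbr
iqxv
typy
icj
lmk
esshq
jithz
gto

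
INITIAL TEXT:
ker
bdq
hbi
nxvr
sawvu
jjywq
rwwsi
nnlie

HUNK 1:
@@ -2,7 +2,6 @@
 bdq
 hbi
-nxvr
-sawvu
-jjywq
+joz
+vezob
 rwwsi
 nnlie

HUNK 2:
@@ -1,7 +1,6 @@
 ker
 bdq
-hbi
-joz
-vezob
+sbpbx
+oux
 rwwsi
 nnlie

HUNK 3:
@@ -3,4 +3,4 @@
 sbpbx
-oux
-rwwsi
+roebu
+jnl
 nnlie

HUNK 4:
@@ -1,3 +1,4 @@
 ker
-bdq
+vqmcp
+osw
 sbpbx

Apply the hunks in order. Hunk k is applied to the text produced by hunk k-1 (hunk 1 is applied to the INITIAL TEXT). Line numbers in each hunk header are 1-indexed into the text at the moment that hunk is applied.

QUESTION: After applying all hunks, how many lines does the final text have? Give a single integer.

Hunk 1: at line 2 remove [nxvr,sawvu,jjywq] add [joz,vezob] -> 7 lines: ker bdq hbi joz vezob rwwsi nnlie
Hunk 2: at line 1 remove [hbi,joz,vezob] add [sbpbx,oux] -> 6 lines: ker bdq sbpbx oux rwwsi nnlie
Hunk 3: at line 3 remove [oux,rwwsi] add [roebu,jnl] -> 6 lines: ker bdq sbpbx roebu jnl nnlie
Hunk 4: at line 1 remove [bdq] add [vqmcp,osw] -> 7 lines: ker vqmcp osw sbpbx roebu jnl nnlie
Final line count: 7

Answer: 7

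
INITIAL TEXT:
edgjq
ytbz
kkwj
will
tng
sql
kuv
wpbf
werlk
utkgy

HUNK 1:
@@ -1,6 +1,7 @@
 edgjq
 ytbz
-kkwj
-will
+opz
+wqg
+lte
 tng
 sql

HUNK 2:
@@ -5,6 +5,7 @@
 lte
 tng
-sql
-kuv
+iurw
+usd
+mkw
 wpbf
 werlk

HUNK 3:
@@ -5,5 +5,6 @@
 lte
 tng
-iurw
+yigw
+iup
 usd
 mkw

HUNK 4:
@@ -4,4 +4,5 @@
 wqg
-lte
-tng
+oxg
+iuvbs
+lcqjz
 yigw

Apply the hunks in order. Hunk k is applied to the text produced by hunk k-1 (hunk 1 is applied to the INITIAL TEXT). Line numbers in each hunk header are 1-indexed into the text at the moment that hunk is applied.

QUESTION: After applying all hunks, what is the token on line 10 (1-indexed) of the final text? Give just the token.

Hunk 1: at line 1 remove [kkwj,will] add [opz,wqg,lte] -> 11 lines: edgjq ytbz opz wqg lte tng sql kuv wpbf werlk utkgy
Hunk 2: at line 5 remove [sql,kuv] add [iurw,usd,mkw] -> 12 lines: edgjq ytbz opz wqg lte tng iurw usd mkw wpbf werlk utkgy
Hunk 3: at line 5 remove [iurw] add [yigw,iup] -> 13 lines: edgjq ytbz opz wqg lte tng yigw iup usd mkw wpbf werlk utkgy
Hunk 4: at line 4 remove [lte,tng] add [oxg,iuvbs,lcqjz] -> 14 lines: edgjq ytbz opz wqg oxg iuvbs lcqjz yigw iup usd mkw wpbf werlk utkgy
Final line 10: usd

Answer: usd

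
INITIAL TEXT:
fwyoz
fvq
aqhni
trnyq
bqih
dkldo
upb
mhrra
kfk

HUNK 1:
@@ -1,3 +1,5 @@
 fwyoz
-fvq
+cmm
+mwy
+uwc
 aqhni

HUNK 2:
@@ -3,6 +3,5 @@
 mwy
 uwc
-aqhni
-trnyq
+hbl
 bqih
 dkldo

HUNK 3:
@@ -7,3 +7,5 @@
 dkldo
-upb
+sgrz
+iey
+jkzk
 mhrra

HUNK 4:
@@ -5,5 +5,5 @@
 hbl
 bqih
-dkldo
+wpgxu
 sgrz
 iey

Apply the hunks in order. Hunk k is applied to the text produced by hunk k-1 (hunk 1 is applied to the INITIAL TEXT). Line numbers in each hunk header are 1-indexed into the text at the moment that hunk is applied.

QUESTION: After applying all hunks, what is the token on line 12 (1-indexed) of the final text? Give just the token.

Hunk 1: at line 1 remove [fvq] add [cmm,mwy,uwc] -> 11 lines: fwyoz cmm mwy uwc aqhni trnyq bqih dkldo upb mhrra kfk
Hunk 2: at line 3 remove [aqhni,trnyq] add [hbl] -> 10 lines: fwyoz cmm mwy uwc hbl bqih dkldo upb mhrra kfk
Hunk 3: at line 7 remove [upb] add [sgrz,iey,jkzk] -> 12 lines: fwyoz cmm mwy uwc hbl bqih dkldo sgrz iey jkzk mhrra kfk
Hunk 4: at line 5 remove [dkldo] add [wpgxu] -> 12 lines: fwyoz cmm mwy uwc hbl bqih wpgxu sgrz iey jkzk mhrra kfk
Final line 12: kfk

Answer: kfk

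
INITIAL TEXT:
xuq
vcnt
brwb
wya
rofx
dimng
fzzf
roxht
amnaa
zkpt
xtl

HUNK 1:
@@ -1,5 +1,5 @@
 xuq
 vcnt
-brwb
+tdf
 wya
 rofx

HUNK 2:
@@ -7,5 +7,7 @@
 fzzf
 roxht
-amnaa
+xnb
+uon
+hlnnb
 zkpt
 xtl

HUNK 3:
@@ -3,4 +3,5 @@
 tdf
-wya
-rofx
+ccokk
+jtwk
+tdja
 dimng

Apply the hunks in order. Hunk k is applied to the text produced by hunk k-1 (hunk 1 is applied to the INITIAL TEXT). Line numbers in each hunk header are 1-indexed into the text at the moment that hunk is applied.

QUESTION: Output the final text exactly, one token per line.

Answer: xuq
vcnt
tdf
ccokk
jtwk
tdja
dimng
fzzf
roxht
xnb
uon
hlnnb
zkpt
xtl

Derivation:
Hunk 1: at line 1 remove [brwb] add [tdf] -> 11 lines: xuq vcnt tdf wya rofx dimng fzzf roxht amnaa zkpt xtl
Hunk 2: at line 7 remove [amnaa] add [xnb,uon,hlnnb] -> 13 lines: xuq vcnt tdf wya rofx dimng fzzf roxht xnb uon hlnnb zkpt xtl
Hunk 3: at line 3 remove [wya,rofx] add [ccokk,jtwk,tdja] -> 14 lines: xuq vcnt tdf ccokk jtwk tdja dimng fzzf roxht xnb uon hlnnb zkpt xtl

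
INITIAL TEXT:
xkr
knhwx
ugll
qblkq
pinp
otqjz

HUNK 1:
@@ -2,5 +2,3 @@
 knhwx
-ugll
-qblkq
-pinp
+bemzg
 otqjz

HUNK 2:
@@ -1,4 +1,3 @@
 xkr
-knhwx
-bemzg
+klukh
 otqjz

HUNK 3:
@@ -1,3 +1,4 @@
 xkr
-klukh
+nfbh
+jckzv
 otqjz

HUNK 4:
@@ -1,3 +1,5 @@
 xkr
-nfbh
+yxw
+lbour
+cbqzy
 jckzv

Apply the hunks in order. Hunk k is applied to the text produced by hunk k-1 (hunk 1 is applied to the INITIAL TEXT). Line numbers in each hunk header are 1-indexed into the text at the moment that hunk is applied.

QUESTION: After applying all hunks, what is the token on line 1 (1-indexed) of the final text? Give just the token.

Hunk 1: at line 2 remove [ugll,qblkq,pinp] add [bemzg] -> 4 lines: xkr knhwx bemzg otqjz
Hunk 2: at line 1 remove [knhwx,bemzg] add [klukh] -> 3 lines: xkr klukh otqjz
Hunk 3: at line 1 remove [klukh] add [nfbh,jckzv] -> 4 lines: xkr nfbh jckzv otqjz
Hunk 4: at line 1 remove [nfbh] add [yxw,lbour,cbqzy] -> 6 lines: xkr yxw lbour cbqzy jckzv otqjz
Final line 1: xkr

Answer: xkr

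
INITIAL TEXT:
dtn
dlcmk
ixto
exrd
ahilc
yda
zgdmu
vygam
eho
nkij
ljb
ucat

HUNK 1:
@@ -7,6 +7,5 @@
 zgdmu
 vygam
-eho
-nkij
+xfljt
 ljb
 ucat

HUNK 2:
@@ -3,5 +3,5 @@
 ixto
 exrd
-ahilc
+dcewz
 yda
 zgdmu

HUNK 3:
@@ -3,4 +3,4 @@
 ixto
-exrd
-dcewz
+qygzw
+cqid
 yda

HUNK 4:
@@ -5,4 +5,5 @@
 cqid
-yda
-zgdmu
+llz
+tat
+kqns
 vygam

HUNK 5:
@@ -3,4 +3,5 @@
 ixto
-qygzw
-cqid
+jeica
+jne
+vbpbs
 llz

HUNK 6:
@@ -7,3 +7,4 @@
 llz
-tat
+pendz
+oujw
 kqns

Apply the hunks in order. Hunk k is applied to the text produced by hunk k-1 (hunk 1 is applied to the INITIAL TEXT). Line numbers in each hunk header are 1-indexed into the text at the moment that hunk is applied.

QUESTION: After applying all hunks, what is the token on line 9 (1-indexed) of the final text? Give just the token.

Answer: oujw

Derivation:
Hunk 1: at line 7 remove [eho,nkij] add [xfljt] -> 11 lines: dtn dlcmk ixto exrd ahilc yda zgdmu vygam xfljt ljb ucat
Hunk 2: at line 3 remove [ahilc] add [dcewz] -> 11 lines: dtn dlcmk ixto exrd dcewz yda zgdmu vygam xfljt ljb ucat
Hunk 3: at line 3 remove [exrd,dcewz] add [qygzw,cqid] -> 11 lines: dtn dlcmk ixto qygzw cqid yda zgdmu vygam xfljt ljb ucat
Hunk 4: at line 5 remove [yda,zgdmu] add [llz,tat,kqns] -> 12 lines: dtn dlcmk ixto qygzw cqid llz tat kqns vygam xfljt ljb ucat
Hunk 5: at line 3 remove [qygzw,cqid] add [jeica,jne,vbpbs] -> 13 lines: dtn dlcmk ixto jeica jne vbpbs llz tat kqns vygam xfljt ljb ucat
Hunk 6: at line 7 remove [tat] add [pendz,oujw] -> 14 lines: dtn dlcmk ixto jeica jne vbpbs llz pendz oujw kqns vygam xfljt ljb ucat
Final line 9: oujw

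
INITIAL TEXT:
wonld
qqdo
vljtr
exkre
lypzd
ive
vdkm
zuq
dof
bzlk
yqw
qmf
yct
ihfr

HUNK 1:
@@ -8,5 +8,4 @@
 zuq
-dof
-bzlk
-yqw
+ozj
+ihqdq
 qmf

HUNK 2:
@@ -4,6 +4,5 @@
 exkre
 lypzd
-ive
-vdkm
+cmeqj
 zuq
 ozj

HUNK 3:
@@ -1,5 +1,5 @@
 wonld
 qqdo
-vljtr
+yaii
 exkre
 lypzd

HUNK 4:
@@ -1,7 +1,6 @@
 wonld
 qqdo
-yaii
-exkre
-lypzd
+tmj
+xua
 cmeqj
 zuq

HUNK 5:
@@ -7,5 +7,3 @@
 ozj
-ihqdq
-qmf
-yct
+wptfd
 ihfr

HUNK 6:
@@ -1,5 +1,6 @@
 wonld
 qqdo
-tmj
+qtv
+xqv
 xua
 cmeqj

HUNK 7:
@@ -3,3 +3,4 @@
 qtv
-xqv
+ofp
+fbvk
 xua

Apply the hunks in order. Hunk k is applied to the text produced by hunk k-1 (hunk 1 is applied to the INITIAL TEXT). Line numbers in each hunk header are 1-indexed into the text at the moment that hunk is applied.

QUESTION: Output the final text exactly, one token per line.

Answer: wonld
qqdo
qtv
ofp
fbvk
xua
cmeqj
zuq
ozj
wptfd
ihfr

Derivation:
Hunk 1: at line 8 remove [dof,bzlk,yqw] add [ozj,ihqdq] -> 13 lines: wonld qqdo vljtr exkre lypzd ive vdkm zuq ozj ihqdq qmf yct ihfr
Hunk 2: at line 4 remove [ive,vdkm] add [cmeqj] -> 12 lines: wonld qqdo vljtr exkre lypzd cmeqj zuq ozj ihqdq qmf yct ihfr
Hunk 3: at line 1 remove [vljtr] add [yaii] -> 12 lines: wonld qqdo yaii exkre lypzd cmeqj zuq ozj ihqdq qmf yct ihfr
Hunk 4: at line 1 remove [yaii,exkre,lypzd] add [tmj,xua] -> 11 lines: wonld qqdo tmj xua cmeqj zuq ozj ihqdq qmf yct ihfr
Hunk 5: at line 7 remove [ihqdq,qmf,yct] add [wptfd] -> 9 lines: wonld qqdo tmj xua cmeqj zuq ozj wptfd ihfr
Hunk 6: at line 1 remove [tmj] add [qtv,xqv] -> 10 lines: wonld qqdo qtv xqv xua cmeqj zuq ozj wptfd ihfr
Hunk 7: at line 3 remove [xqv] add [ofp,fbvk] -> 11 lines: wonld qqdo qtv ofp fbvk xua cmeqj zuq ozj wptfd ihfr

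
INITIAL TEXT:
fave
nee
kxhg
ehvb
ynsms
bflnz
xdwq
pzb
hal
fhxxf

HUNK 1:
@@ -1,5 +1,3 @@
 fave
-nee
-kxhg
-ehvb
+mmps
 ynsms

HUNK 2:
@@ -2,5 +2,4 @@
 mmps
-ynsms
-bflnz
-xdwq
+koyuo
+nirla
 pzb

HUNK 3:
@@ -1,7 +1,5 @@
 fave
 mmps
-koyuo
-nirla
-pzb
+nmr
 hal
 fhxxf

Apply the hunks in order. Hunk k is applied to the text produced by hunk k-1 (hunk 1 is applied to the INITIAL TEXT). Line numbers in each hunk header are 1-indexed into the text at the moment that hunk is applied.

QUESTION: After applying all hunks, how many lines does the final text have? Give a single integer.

Answer: 5

Derivation:
Hunk 1: at line 1 remove [nee,kxhg,ehvb] add [mmps] -> 8 lines: fave mmps ynsms bflnz xdwq pzb hal fhxxf
Hunk 2: at line 2 remove [ynsms,bflnz,xdwq] add [koyuo,nirla] -> 7 lines: fave mmps koyuo nirla pzb hal fhxxf
Hunk 3: at line 1 remove [koyuo,nirla,pzb] add [nmr] -> 5 lines: fave mmps nmr hal fhxxf
Final line count: 5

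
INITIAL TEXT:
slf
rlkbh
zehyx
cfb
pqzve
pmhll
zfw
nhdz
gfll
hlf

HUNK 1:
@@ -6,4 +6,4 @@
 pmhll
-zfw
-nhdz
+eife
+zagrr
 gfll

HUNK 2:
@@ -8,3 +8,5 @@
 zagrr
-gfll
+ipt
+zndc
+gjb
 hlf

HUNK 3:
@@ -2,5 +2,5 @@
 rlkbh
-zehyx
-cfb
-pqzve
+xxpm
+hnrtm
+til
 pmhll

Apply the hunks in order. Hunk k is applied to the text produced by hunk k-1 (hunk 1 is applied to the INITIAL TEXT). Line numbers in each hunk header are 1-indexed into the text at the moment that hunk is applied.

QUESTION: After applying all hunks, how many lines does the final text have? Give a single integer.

Hunk 1: at line 6 remove [zfw,nhdz] add [eife,zagrr] -> 10 lines: slf rlkbh zehyx cfb pqzve pmhll eife zagrr gfll hlf
Hunk 2: at line 8 remove [gfll] add [ipt,zndc,gjb] -> 12 lines: slf rlkbh zehyx cfb pqzve pmhll eife zagrr ipt zndc gjb hlf
Hunk 3: at line 2 remove [zehyx,cfb,pqzve] add [xxpm,hnrtm,til] -> 12 lines: slf rlkbh xxpm hnrtm til pmhll eife zagrr ipt zndc gjb hlf
Final line count: 12

Answer: 12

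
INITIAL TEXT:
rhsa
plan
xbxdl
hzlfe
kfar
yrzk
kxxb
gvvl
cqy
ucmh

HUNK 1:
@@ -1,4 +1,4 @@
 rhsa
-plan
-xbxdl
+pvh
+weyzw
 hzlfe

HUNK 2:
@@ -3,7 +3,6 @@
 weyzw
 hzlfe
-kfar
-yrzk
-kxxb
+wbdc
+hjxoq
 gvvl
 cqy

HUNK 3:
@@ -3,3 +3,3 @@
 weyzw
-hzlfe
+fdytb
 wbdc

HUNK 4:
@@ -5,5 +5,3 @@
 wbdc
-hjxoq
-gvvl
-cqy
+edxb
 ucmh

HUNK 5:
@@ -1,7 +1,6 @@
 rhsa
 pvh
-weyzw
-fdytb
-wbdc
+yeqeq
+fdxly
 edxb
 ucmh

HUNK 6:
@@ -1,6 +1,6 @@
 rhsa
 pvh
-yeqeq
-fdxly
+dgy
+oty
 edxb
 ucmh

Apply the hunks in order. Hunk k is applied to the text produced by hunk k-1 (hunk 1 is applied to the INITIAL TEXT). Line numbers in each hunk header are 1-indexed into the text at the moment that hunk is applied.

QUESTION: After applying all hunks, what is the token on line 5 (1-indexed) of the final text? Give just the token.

Hunk 1: at line 1 remove [plan,xbxdl] add [pvh,weyzw] -> 10 lines: rhsa pvh weyzw hzlfe kfar yrzk kxxb gvvl cqy ucmh
Hunk 2: at line 3 remove [kfar,yrzk,kxxb] add [wbdc,hjxoq] -> 9 lines: rhsa pvh weyzw hzlfe wbdc hjxoq gvvl cqy ucmh
Hunk 3: at line 3 remove [hzlfe] add [fdytb] -> 9 lines: rhsa pvh weyzw fdytb wbdc hjxoq gvvl cqy ucmh
Hunk 4: at line 5 remove [hjxoq,gvvl,cqy] add [edxb] -> 7 lines: rhsa pvh weyzw fdytb wbdc edxb ucmh
Hunk 5: at line 1 remove [weyzw,fdytb,wbdc] add [yeqeq,fdxly] -> 6 lines: rhsa pvh yeqeq fdxly edxb ucmh
Hunk 6: at line 1 remove [yeqeq,fdxly] add [dgy,oty] -> 6 lines: rhsa pvh dgy oty edxb ucmh
Final line 5: edxb

Answer: edxb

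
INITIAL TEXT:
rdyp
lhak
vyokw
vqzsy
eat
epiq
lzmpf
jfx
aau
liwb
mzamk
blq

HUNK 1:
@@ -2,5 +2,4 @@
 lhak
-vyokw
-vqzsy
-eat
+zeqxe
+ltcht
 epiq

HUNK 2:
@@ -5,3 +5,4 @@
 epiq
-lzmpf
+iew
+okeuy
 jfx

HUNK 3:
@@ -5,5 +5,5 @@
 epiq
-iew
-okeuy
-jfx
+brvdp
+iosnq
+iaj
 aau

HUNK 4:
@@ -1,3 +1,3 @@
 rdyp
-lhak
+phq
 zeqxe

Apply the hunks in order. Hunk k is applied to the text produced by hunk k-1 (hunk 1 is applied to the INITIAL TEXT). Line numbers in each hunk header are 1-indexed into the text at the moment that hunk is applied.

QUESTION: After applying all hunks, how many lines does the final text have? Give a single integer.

Answer: 12

Derivation:
Hunk 1: at line 2 remove [vyokw,vqzsy,eat] add [zeqxe,ltcht] -> 11 lines: rdyp lhak zeqxe ltcht epiq lzmpf jfx aau liwb mzamk blq
Hunk 2: at line 5 remove [lzmpf] add [iew,okeuy] -> 12 lines: rdyp lhak zeqxe ltcht epiq iew okeuy jfx aau liwb mzamk blq
Hunk 3: at line 5 remove [iew,okeuy,jfx] add [brvdp,iosnq,iaj] -> 12 lines: rdyp lhak zeqxe ltcht epiq brvdp iosnq iaj aau liwb mzamk blq
Hunk 4: at line 1 remove [lhak] add [phq] -> 12 lines: rdyp phq zeqxe ltcht epiq brvdp iosnq iaj aau liwb mzamk blq
Final line count: 12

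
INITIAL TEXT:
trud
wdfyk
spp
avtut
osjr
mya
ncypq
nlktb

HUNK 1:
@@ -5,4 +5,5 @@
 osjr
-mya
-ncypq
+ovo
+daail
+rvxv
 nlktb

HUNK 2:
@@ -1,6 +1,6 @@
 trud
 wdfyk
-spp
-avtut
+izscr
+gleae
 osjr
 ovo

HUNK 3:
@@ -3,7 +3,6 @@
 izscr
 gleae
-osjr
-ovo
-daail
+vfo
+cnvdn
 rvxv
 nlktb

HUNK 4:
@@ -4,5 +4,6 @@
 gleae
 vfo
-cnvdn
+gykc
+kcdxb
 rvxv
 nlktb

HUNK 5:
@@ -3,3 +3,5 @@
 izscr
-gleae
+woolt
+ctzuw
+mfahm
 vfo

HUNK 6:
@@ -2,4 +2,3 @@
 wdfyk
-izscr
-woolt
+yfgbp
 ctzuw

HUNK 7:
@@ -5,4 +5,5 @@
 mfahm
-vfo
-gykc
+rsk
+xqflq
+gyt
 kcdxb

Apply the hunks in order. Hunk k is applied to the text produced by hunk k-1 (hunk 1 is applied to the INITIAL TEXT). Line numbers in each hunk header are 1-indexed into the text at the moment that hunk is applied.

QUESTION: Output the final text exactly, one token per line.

Hunk 1: at line 5 remove [mya,ncypq] add [ovo,daail,rvxv] -> 9 lines: trud wdfyk spp avtut osjr ovo daail rvxv nlktb
Hunk 2: at line 1 remove [spp,avtut] add [izscr,gleae] -> 9 lines: trud wdfyk izscr gleae osjr ovo daail rvxv nlktb
Hunk 3: at line 3 remove [osjr,ovo,daail] add [vfo,cnvdn] -> 8 lines: trud wdfyk izscr gleae vfo cnvdn rvxv nlktb
Hunk 4: at line 4 remove [cnvdn] add [gykc,kcdxb] -> 9 lines: trud wdfyk izscr gleae vfo gykc kcdxb rvxv nlktb
Hunk 5: at line 3 remove [gleae] add [woolt,ctzuw,mfahm] -> 11 lines: trud wdfyk izscr woolt ctzuw mfahm vfo gykc kcdxb rvxv nlktb
Hunk 6: at line 2 remove [izscr,woolt] add [yfgbp] -> 10 lines: trud wdfyk yfgbp ctzuw mfahm vfo gykc kcdxb rvxv nlktb
Hunk 7: at line 5 remove [vfo,gykc] add [rsk,xqflq,gyt] -> 11 lines: trud wdfyk yfgbp ctzuw mfahm rsk xqflq gyt kcdxb rvxv nlktb

Answer: trud
wdfyk
yfgbp
ctzuw
mfahm
rsk
xqflq
gyt
kcdxb
rvxv
nlktb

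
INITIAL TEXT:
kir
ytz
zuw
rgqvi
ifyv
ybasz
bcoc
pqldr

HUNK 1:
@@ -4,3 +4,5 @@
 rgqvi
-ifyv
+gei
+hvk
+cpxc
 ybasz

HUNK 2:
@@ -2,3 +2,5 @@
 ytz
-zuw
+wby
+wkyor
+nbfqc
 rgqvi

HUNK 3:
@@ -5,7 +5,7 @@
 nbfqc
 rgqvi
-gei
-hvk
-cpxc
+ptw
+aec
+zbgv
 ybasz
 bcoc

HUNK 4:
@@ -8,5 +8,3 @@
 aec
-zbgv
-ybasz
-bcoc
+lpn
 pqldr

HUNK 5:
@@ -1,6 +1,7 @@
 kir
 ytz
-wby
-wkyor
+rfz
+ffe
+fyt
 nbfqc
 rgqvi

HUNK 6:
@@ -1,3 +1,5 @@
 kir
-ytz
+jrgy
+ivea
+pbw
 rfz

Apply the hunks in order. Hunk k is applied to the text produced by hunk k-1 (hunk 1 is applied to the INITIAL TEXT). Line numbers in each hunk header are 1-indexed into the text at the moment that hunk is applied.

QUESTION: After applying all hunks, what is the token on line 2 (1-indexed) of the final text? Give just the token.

Answer: jrgy

Derivation:
Hunk 1: at line 4 remove [ifyv] add [gei,hvk,cpxc] -> 10 lines: kir ytz zuw rgqvi gei hvk cpxc ybasz bcoc pqldr
Hunk 2: at line 2 remove [zuw] add [wby,wkyor,nbfqc] -> 12 lines: kir ytz wby wkyor nbfqc rgqvi gei hvk cpxc ybasz bcoc pqldr
Hunk 3: at line 5 remove [gei,hvk,cpxc] add [ptw,aec,zbgv] -> 12 lines: kir ytz wby wkyor nbfqc rgqvi ptw aec zbgv ybasz bcoc pqldr
Hunk 4: at line 8 remove [zbgv,ybasz,bcoc] add [lpn] -> 10 lines: kir ytz wby wkyor nbfqc rgqvi ptw aec lpn pqldr
Hunk 5: at line 1 remove [wby,wkyor] add [rfz,ffe,fyt] -> 11 lines: kir ytz rfz ffe fyt nbfqc rgqvi ptw aec lpn pqldr
Hunk 6: at line 1 remove [ytz] add [jrgy,ivea,pbw] -> 13 lines: kir jrgy ivea pbw rfz ffe fyt nbfqc rgqvi ptw aec lpn pqldr
Final line 2: jrgy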